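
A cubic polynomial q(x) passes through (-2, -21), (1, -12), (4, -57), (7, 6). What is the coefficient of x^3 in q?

1

Write q(x) = ax^3 + bx^2 + cx + d. Substituting each data point gives a linear system:
  -8a + 4b - 2c + d = -21
  a + b + c + d = -12
  64a + 16b + 4c + d = -57
  343a + 49b + 7c + d = 6
Solving the system yields a = 1, b = -6, c = -6, d = -1.
So q(x) = x^3 - 6x^2 - 6x - 1.
The leading coefficient is 1.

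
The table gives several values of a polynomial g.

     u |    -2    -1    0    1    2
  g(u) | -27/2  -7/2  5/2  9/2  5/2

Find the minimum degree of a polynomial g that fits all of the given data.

Forward differences of the values at u = -2, -1, 0, 1, 2:
  g  : -27/2  -7/2  5/2  9/2  5/2
  Δ  : 10  6  2  -2
  Δ^2: -4  -4  -4
  Δ^3: 0  0
  Δ^4: 0
The second differences are constant (-4) and nonzero, while all higher differences vanish, so the minimal degree is 2.

2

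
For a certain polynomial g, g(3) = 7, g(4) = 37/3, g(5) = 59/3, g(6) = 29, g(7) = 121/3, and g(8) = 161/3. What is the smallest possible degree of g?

Forward differences of the values at x = 3, 4, 5, 6, 7, 8:
  g  : 7  37/3  59/3  29  121/3  161/3
  Δ  : 16/3  22/3  28/3  34/3  40/3
  Δ^2: 2  2  2  2
  Δ^3: 0  0  0
  Δ^4: 0  0
  Δ^5: 0
The second differences are constant (2) and nonzero, while all higher differences vanish, so the minimal degree is 2.

2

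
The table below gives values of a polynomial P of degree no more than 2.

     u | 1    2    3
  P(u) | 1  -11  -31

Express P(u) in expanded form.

Write P(u) = au^2 + bu + c. Substituting each data point gives a linear system:
  a + b + c = 1
  4a + 2b + c = -11
  9a + 3b + c = -31
Solving the system yields a = -4, b = 0, c = 5.
So P(u) = -4u^2 + 5.
Check: P(2) = -11. ✓

P(u) = -4u^2 + 5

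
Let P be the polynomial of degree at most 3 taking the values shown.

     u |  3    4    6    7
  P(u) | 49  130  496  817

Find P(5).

Using the Lagrange interpolation formula with nodes 3, 4, 6, 7:
  L_0(u) = (u - 4)(u - 6)(u - 7) / -12
  L_1(u) = (u - 3)(u - 6)(u - 7) / 6
  L_2(u) = (u - 3)(u - 4)(u - 7) / -6
  L_3(u) = (u - 3)(u - 4)(u - 6) / 12
Then P(u) = 49·L_0(u) + 130·L_1(u) + 496·L_2(u) + 817·L_3(u).
Expanding and collecting terms gives P(u) = 3u³ - 5u² + 5u - 2.
Evaluating at u = 5: P(5) = 273.

273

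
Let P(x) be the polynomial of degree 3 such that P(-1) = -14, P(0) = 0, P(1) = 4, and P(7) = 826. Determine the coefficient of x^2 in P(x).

-5

Write P(x) = ax^3 + bx^2 + cx + d. Substituting each data point gives a linear system:
  -a + b - c + d = -14
  d = 0
  a + b + c + d = 4
  343a + 49b + 7c + d = 826
Solving the system yields a = 3, b = -5, c = 6, d = 0.
So P(x) = 3x^3 - 5x^2 + 6x.
The coefficient of x^2 is -5.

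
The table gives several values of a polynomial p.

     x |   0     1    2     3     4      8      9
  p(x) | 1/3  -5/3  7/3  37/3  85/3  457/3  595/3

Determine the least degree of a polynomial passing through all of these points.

2

Divided differences on the nodes 0, 1, 2, 3, 4, 8, 9:
  order 0: 1/3  -5/3  7/3  37/3  85/3  457/3  595/3
  order 1: -2  4  10  16  31  46
  order 2: 3  3  3  3  3
  order 3: 0  0  0  0
  order 4: 0  0  0
  order 5: 0  0
  order 6: 0
The order-2 divided differences are all 3 (nonzero) and every higher order vanishes, so the data lies on a polynomial of degree exactly 2.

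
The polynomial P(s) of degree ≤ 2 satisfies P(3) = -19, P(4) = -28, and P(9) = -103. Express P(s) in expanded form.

Write P(s) = as^2 + bs + c. Substituting each data point gives a linear system:
  9a + 3b + c = -19
  16a + 4b + c = -28
  81a + 9b + c = -103
Solving the system yields a = -1, b = -2, c = -4.
So P(s) = -s^2 - 2s - 4.
Check: P(3) = -19. ✓

P(s) = -s^2 - 2s - 4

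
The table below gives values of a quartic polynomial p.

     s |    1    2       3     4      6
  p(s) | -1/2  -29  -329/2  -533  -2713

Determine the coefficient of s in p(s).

Write p(s) = as^4 + bs^3 + cs^2 + ds + e. Substituting each data point gives a linear system:
  a + b + c + d + e = -1/2
  16a + 8b + 4c + 2d + e = -29
  81a + 27b + 9c + 3d + e = -329/2
  256a + 64b + 16c + 4d + e = -533
  1296a + 216b + 36c + 6d + e = -2713
Solving the system yields a = -2, b = -1, c = 5/2, d = 1, e = -1.
So p(s) = -2s⁴ - s³ + (5/2)s² + s - 1.
The coefficient of s is 1.

1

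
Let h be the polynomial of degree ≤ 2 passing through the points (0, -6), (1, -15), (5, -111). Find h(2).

Using the Lagrange interpolation formula with nodes 0, 1, 5:
  L_0(x) = (x - 1)(x - 5) / 5
  L_1(x) = x(x - 5) / -4
  L_2(x) = x(x - 1) / 20
Then h(x) = -6·L_0(x) - 15·L_1(x) - 111·L_2(x).
Expanding and collecting terms gives h(x) = -3x² - 6x - 6.
Evaluating at x = 2: h(2) = -30.

-30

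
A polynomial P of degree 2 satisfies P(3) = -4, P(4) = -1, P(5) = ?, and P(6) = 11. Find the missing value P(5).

On equispaced nodes a degree-2 polynomial has vanishing third forward difference, so
  - P(3) + 3·P(4) - 3·P(5) + P(6) = 0.
Substituting the known values and solving for P(5):
  -3·P(5) = -12
  P(5) = 4.

4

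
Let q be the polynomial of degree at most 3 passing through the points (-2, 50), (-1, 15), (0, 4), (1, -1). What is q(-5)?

479

Forward differences of the values at x = -2, -1, 0, 1:
  q  : 50  15  4  -1
  Δ  : -35  -11  -5
  Δ^2: 24  6
  Δ^3: -18
The third differences are constant, confirming degree 3.
Interpolating (Newton forward form) and evaluating at x = -5 gives q(-5) = 479.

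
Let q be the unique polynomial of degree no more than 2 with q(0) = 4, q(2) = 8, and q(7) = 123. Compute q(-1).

Using the Lagrange interpolation formula with nodes 0, 2, 7:
  L_0(t) = (t - 2)(t - 7) / 14
  L_1(t) = t(t - 7) / -10
  L_2(t) = t(t - 2) / 35
Then q(t) = 4·L_0(t) + 8·L_1(t) + 123·L_2(t).
Expanding and collecting terms gives q(t) = 3t^2 - 4t + 4.
Evaluating at t = -1: q(-1) = 11.

11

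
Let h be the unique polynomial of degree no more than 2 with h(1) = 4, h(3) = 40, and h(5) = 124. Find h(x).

h(x) = 6x^2 - 6x + 4

Using the Lagrange interpolation formula with nodes 1, 3, 5:
  L_0(x) = (x - 3)(x - 5) / 8
  L_1(x) = (x - 1)(x - 5) / -4
  L_2(x) = (x - 1)(x - 3) / 8
Then h(x) = 4·L_0(x) + 40·L_1(x) + 124·L_2(x).
Expanding and collecting terms gives h(x) = 6x^2 - 6x + 4.
Check: h(5) = 124. ✓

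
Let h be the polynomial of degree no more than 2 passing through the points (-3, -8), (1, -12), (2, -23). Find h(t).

h(t) = -2t^2 - 5t - 5

Write h(t) = at^2 + bt + c. Substituting each data point gives a linear system:
  9a - 3b + c = -8
  a + b + c = -12
  4a + 2b + c = -23
Solving the system yields a = -2, b = -5, c = -5.
So h(t) = -2t² - 5t - 5.
Check: h(2) = -23. ✓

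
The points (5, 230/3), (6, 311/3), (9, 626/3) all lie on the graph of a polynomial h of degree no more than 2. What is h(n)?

h(n) = 2n^2 + 5n + 5/3

Write h(n) = an^2 + bn + c. Substituting each data point gives a linear system:
  25a + 5b + c = 230/3
  36a + 6b + c = 311/3
  81a + 9b + c = 626/3
Solving the system yields a = 2, b = 5, c = 5/3.
So h(n) = 2n² + 5n + 5/3.
Check: h(5) = 230/3. ✓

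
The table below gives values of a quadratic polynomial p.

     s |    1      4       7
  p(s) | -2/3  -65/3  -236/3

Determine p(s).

p(s) = -2s^2 + 3s - 5/3

Write p(s) = as^2 + bs + c. Substituting each data point gives a linear system:
  a + b + c = -2/3
  16a + 4b + c = -65/3
  49a + 7b + c = -236/3
Solving the system yields a = -2, b = 3, c = -5/3.
So p(s) = -2s^2 + 3s - 5/3.
Check: p(7) = -236/3. ✓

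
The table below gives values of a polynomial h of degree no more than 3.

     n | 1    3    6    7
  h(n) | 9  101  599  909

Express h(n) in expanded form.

h(n) = 2n^3 + 4n^2 + 4n - 1

Using the Lagrange interpolation formula with nodes 1, 3, 6, 7:
  L_0(n) = (n - 3)(n - 6)(n - 7) / -60
  L_1(n) = (n - 1)(n - 6)(n - 7) / 24
  L_2(n) = (n - 1)(n - 3)(n - 7) / -15
  L_3(n) = (n - 1)(n - 3)(n - 6) / 24
Then h(n) = 9·L_0(n) + 101·L_1(n) + 599·L_2(n) + 909·L_3(n).
Expanding and collecting terms gives h(n) = 2n^3 + 4n^2 + 4n - 1.
Check: h(7) = 909. ✓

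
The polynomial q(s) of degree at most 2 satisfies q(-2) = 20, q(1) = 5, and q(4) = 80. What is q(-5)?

125

Using the Lagrange interpolation formula with nodes -2, 1, 4:
  L_0(s) = (s - 1)(s - 4) / 18
  L_1(s) = (s + 2)(s - 4) / -9
  L_2(s) = (s + 2)(s - 1) / 18
Then q(s) = 20·L_0(s) + 5·L_1(s) + 80·L_2(s).
Expanding and collecting terms gives q(s) = 5s².
Evaluating at s = -5: q(-5) = 125.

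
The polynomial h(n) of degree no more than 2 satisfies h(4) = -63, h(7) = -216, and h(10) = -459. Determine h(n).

h(n) = -5n^2 + 4n + 1

Write h(n) = an^2 + bn + c. Substituting each data point gives a linear system:
  16a + 4b + c = -63
  49a + 7b + c = -216
  100a + 10b + c = -459
Solving the system yields a = -5, b = 4, c = 1.
So h(n) = -5n² + 4n + 1.
Check: h(10) = -459. ✓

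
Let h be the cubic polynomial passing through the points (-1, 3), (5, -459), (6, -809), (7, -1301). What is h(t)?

Using the Lagrange interpolation formula with nodes -1, 5, 6, 7:
  L_0(t) = (t - 5)(t - 6)(t - 7) / -336
  L_1(t) = (t + 1)(t - 6)(t - 7) / 12
  L_2(t) = (t + 1)(t - 5)(t - 7) / -7
  L_3(t) = (t + 1)(t - 5)(t - 6) / 16
Then h(t) = 3·L_0(t) - 459·L_1(t) - 809·L_2(t) - 1301·L_3(t).
Expanding and collecting terms gives h(t) = -4t^3 + t^2 + 3t + 1.
Check: h(6) = -809. ✓

h(t) = -4t^3 + t^2 + 3t + 1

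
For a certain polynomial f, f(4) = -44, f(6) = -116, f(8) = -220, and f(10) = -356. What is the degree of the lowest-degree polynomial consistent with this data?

Forward differences of the values at n = 4, 6, 8, 10:
  f  : -44  -116  -220  -356
  Δ  : -72  -104  -136
  Δ^2: -32  -32
  Δ^3: 0
The second differences are constant (-32) and nonzero, while all higher differences vanish, so the minimal degree is 2.

2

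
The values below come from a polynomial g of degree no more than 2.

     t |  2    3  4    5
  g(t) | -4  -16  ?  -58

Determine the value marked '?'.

The 3 known points determine the degree-2 polynomial uniquely.
Write g(t) = at^2 + bt + c. Substituting each data point gives a linear system:
  4a + 2b + c = -4
  9a + 3b + c = -16
  25a + 5b + c = -58
Solving the system yields a = -3, b = 3, c = 2.
So g(t) = -3t^2 + 3t + 2.
Then g(4) = -34.

-34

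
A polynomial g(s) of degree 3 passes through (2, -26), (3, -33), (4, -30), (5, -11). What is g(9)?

Forward differences of the values at s = 2, 3, 4, 5:
  g  : -26  -33  -30  -11
  Δ  : -7  3  19
  Δ^2: 10  16
  Δ^3: 6
The third differences are constant, confirming degree 3.
Interpolating (Newton forward form) and evaluating at s = 9 gives g(9) = 345.

345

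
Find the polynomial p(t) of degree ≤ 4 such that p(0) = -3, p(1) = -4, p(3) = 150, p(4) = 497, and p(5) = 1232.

p(t) = 2t^4 - 3t - 3

Write p(t) = at^4 + bt^3 + ct^2 + dt + e. Substituting each data point gives a linear system:
  e = -3
  a + b + c + d + e = -4
  81a + 27b + 9c + 3d + e = 150
  256a + 64b + 16c + 4d + e = 497
  625a + 125b + 25c + 5d + e = 1232
Solving the system yields a = 2, b = 0, c = 0, d = -3, e = -3.
So p(t) = 2t⁴ - 3t - 3.
Check: p(3) = 150. ✓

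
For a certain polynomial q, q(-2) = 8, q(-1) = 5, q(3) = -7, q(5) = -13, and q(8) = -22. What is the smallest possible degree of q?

1

Divided differences on the nodes -2, -1, 3, 5, 8:
  order 0: 8  5  -7  -13  -22
  order 1: -3  -3  -3  -3
  order 2: 0  0  0
  order 3: 0  0
  order 4: 0
The order-1 divided differences are all -3 (nonzero) and every higher order vanishes, so the data lies on a polynomial of degree exactly 1.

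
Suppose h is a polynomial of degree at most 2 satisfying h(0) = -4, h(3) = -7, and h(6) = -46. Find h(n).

Write h(n) = an^2 + bn + c. Substituting each data point gives a linear system:
  c = -4
  9a + 3b + c = -7
  36a + 6b + c = -46
Solving the system yields a = -2, b = 5, c = -4.
So h(n) = -2n^2 + 5n - 4.
Check: h(0) = -4. ✓

h(n) = -2n^2 + 5n - 4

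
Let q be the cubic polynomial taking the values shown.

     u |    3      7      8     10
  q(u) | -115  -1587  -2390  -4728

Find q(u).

q(u) = -5u^3 + 3u^2 - 3u + 2

Using the Lagrange interpolation formula with nodes 3, 7, 8, 10:
  L_0(u) = (u - 7)(u - 8)(u - 10) / -140
  L_1(u) = (u - 3)(u - 8)(u - 10) / 12
  L_2(u) = (u - 3)(u - 7)(u - 10) / -10
  L_3(u) = (u - 3)(u - 7)(u - 8) / 42
Then q(u) = -115·L_0(u) - 1587·L_1(u) - 2390·L_2(u) - 4728·L_3(u).
Expanding and collecting terms gives q(u) = -5u^3 + 3u^2 - 3u + 2.
Check: q(7) = -1587. ✓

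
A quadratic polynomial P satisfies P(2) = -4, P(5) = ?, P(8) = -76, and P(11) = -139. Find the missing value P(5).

-31

The 3 known points determine the degree-2 polynomial uniquely.
Write P(s) = as^2 + bs + c. Substituting each data point gives a linear system:
  4a + 2b + c = -4
  64a + 8b + c = -76
  121a + 11b + c = -139
Solving the system yields a = -1, b = -2, c = 4.
So P(s) = -s² - 2s + 4.
Then P(5) = -31.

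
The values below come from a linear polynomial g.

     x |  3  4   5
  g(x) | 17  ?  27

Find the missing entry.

The 2 known points determine the degree-1 polynomial uniquely.
Write g(x) = ax + b. Substituting each data point gives a linear system:
  3a + b = 17
  5a + b = 27
Solving the system yields a = 5, b = 2.
So g(x) = 5x + 2.
Then g(4) = 22.

22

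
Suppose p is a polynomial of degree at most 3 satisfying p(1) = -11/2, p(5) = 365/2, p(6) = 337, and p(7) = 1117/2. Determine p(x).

p(x) = 2x^3 - (5/2)x^2 - 5

Write p(x) = ax^3 + bx^2 + cx + d. Substituting each data point gives a linear system:
  a + b + c + d = -11/2
  125a + 25b + 5c + d = 365/2
  216a + 36b + 6c + d = 337
  343a + 49b + 7c + d = 1117/2
Solving the system yields a = 2, b = -5/2, c = 0, d = -5.
So p(x) = 2x^3 - (5/2)x^2 - 5.
Check: p(7) = 1117/2. ✓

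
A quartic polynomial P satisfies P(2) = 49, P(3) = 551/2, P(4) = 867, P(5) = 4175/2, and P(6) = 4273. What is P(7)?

15663/2

Using the Lagrange interpolation formula with nodes 2, 3, 4, 5, 6:
  L_0(s) = (s - 3)(s - 4)(s - 5)(s - 6) / 24
  L_1(s) = (s - 2)(s - 4)(s - 5)(s - 6) / -6
  L_2(s) = (s - 2)(s - 3)(s - 5)(s - 6) / 4
  L_3(s) = (s - 2)(s - 3)(s - 4)(s - 6) / -6
  L_4(s) = (s - 2)(s - 3)(s - 4)(s - 5) / 24
Then P(s) = 49·L_0(s) + 551/2·L_1(s) + 867·L_2(s) + 4175/2·L_3(s) + 4273·L_4(s).
Expanding and collecting terms gives P(s) = 3s^4 + 2s^3 - (1/2)s^2 - 4s - 5.
Evaluating at s = 7: P(7) = 15663/2.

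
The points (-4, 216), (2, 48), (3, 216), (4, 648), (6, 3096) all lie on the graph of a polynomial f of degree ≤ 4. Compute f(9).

Using the Lagrange interpolation formula with nodes -4, 2, 3, 4, 6:
  L_0(t) = (t - 2)(t - 3)(t - 4)(t - 6) / 3360
  L_1(t) = (t + 4)(t - 3)(t - 4)(t - 6) / -48
  L_2(t) = (t + 4)(t - 2)(t - 4)(t - 6) / 21
  L_3(t) = (t + 4)(t - 2)(t - 3)(t - 6) / -32
  L_4(t) = (t + 4)(t - 2)(t - 3)(t - 4) / 240
Then f(t) = 216·L_0(t) + 48·L_1(t) + 216·L_2(t) + 648·L_3(t) + 3096·L_4(t).
Expanding and collecting terms gives f(t) = 2t⁴ + 3t³ - 5t² + 6t.
Evaluating at t = 9: f(9) = 14958.

14958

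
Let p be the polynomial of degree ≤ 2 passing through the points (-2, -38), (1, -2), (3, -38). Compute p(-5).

-182

Write p(t) = at^2 + bt + c. Substituting each data point gives a linear system:
  4a - 2b + c = -38
  a + b + c = -2
  9a + 3b + c = -38
Solving the system yields a = -6, b = 6, c = -2.
So p(t) = -6t^2 + 6t - 2.
Then p(-5) = -182.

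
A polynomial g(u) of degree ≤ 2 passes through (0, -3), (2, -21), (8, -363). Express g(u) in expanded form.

Write g(u) = au^2 + bu + c. Substituting each data point gives a linear system:
  c = -3
  4a + 2b + c = -21
  64a + 8b + c = -363
Solving the system yields a = -6, b = 3, c = -3.
So g(u) = -6u^2 + 3u - 3.
Check: g(2) = -21. ✓

g(u) = -6u^2 + 3u - 3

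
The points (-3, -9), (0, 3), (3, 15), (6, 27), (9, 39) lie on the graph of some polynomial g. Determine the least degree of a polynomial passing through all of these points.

Forward differences of the values at s = -3, 0, 3, 6, 9:
  g  : -9  3  15  27  39
  Δ  : 12  12  12  12
  Δ^2: 0  0  0
  Δ^3: 0  0
  Δ^4: 0
The first differences are constant (12) and nonzero, while all higher differences vanish, so the minimal degree is 1.

1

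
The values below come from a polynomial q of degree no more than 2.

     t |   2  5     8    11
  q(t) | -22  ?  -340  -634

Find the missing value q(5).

On equispaced nodes a degree-2 polynomial has vanishing third forward difference, so
  - q(2) + 3·q(5) - 3·q(8) + q(11) = 0.
Substituting the known values and solving for q(5):
  3·q(5) = -408
  q(5) = -136.

-136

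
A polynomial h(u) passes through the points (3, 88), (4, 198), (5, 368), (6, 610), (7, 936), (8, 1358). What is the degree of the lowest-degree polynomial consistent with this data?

3

Forward differences of the values at u = 3, 4, 5, 6, 7, 8:
  h  : 88  198  368  610  936  1358
  Δ  : 110  170  242  326  422
  Δ^2: 60  72  84  96
  Δ^3: 12  12  12
  Δ^4: 0  0
  Δ^5: 0
The third differences are constant (12) and nonzero, while all higher differences vanish, so the minimal degree is 3.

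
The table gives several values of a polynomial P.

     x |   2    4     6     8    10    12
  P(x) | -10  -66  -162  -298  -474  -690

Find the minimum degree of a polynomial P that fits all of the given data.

2

Forward differences of the values at x = 2, 4, 6, 8, 10, 12:
  P  : -10  -66  -162  -298  -474  -690
  Δ  : -56  -96  -136  -176  -216
  Δ^2: -40  -40  -40  -40
  Δ^3: 0  0  0
  Δ^4: 0  0
  Δ^5: 0
The second differences are constant (-40) and nonzero, while all higher differences vanish, so the minimal degree is 2.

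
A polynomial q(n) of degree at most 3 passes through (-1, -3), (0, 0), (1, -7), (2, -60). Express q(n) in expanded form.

Write q(n) = an^3 + bn^2 + cn + d. Substituting each data point gives a linear system:
  -a + b - c + d = -3
  d = 0
  a + b + c + d = -7
  8a + 4b + 2c + d = -60
Solving the system yields a = -6, b = -5, c = 4, d = 0.
So q(n) = -6n^3 - 5n^2 + 4n.
Check: q(1) = -7. ✓

q(n) = -6n^3 - 5n^2 + 4n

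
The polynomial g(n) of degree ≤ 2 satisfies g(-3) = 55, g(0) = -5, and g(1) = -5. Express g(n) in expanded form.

g(n) = 5n^2 - 5n - 5

Write g(n) = an^2 + bn + c. Substituting each data point gives a linear system:
  9a - 3b + c = 55
  c = -5
  a + b + c = -5
Solving the system yields a = 5, b = -5, c = -5.
So g(n) = 5n^2 - 5n - 5.
Check: g(1) = -5. ✓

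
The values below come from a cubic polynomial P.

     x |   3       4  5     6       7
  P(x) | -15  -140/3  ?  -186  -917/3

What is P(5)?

-305/3

The 4 known points determine the degree-3 polynomial uniquely.
Write P(x) = ax^3 + bx^2 + cx + d. Substituting each data point gives a linear system:
  27a + 9b + 3c + d = -15
  64a + 16b + 4c + d = -140/3
  216a + 36b + 6c + d = -186
  343a + 49b + 7c + d = -917/3
Solving the system yields a = -1, b = 1/3, c = 3, d = 0.
So P(x) = -x^3 + (1/3)x^2 + 3x.
Then P(5) = -305/3.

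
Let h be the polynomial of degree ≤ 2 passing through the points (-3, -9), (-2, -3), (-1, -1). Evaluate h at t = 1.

-9

Using the Lagrange interpolation formula with nodes -3, -2, -1:
  L_0(t) = (t + 2)(t + 1) / 2
  L_1(t) = (t + 3)(t + 1) / -1
  L_2(t) = (t + 3)(t + 2) / 2
Then h(t) = -9·L_0(t) - 3·L_1(t) - 1·L_2(t).
Expanding and collecting terms gives h(t) = -2t^2 - 4t - 3.
Evaluating at t = 1: h(1) = -9.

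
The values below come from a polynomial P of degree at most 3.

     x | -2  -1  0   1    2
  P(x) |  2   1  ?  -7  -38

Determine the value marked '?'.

On equispaced nodes a degree-3 polynomial has vanishing fourth forward difference, so
  P(-2) - 4·P(-1) + 6·P(0) - 4·P(1) + P(2) = 0.
Substituting the known values and solving for P(0):
  6·P(0) = 12
  P(0) = 2.

2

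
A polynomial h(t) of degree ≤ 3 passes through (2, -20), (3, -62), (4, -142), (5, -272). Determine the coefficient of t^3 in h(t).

Write h(t) = at^3 + bt^2 + ct + d. Substituting each data point gives a linear system:
  8a + 4b + 2c + d = -20
  27a + 9b + 3c + d = -62
  64a + 16b + 4c + d = -142
  125a + 25b + 5c + d = -272
Solving the system yields a = -2, b = -1, c = 1, d = -2.
So h(t) = -2t³ - t² + t - 2.
The leading coefficient is -2.

-2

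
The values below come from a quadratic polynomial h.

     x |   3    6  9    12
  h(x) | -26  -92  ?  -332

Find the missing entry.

-194

On equispaced nodes a degree-2 polynomial has vanishing third forward difference, so
  - h(3) + 3·h(6) - 3·h(9) + h(12) = 0.
Substituting the known values and solving for h(9):
  -3·h(9) = 582
  h(9) = -194.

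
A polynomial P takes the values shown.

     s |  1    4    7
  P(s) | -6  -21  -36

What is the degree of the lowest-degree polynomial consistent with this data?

1

Forward differences of the values at s = 1, 4, 7:
  P  : -6  -21  -36
  Δ  : -15  -15
  Δ^2: 0
The first differences are constant (-15) and nonzero, while all higher differences vanish, so the minimal degree is 1.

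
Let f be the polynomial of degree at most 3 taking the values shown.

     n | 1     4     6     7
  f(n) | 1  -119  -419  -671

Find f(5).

Write f(n) = an^3 + bn^2 + cn + d. Substituting each data point gives a linear system:
  a + b + c + d = 1
  64a + 16b + 4c + d = -119
  216a + 36b + 6c + d = -419
  343a + 49b + 7c + d = -671
Solving the system yields a = -2, b = 0, c = 2, d = 1.
So f(n) = -2n^3 + 2n + 1.
Then f(5) = -239.

-239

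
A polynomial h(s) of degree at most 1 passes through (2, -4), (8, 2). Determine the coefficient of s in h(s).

Write h(s) = as + b. Substituting each data point gives a linear system:
  2a + b = -4
  8a + b = 2
Solving the system yields a = 1, b = -6.
So h(s) = s - 6.
The leading coefficient is 1.

1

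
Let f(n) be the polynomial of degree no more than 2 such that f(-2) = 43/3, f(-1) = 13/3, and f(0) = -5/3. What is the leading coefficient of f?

Write f(n) = an^2 + bn + c. Substituting each data point gives a linear system:
  4a - 2b + c = 43/3
  a - b + c = 13/3
  c = -5/3
Solving the system yields a = 2, b = -4, c = -5/3.
So f(n) = 2n^2 - 4n - 5/3.
The leading coefficient is 2.

2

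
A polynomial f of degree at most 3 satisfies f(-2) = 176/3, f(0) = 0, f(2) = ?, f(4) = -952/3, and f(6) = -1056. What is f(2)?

The 4 known points determine the degree-3 polynomial uniquely.
Write f(t) = at^3 + bt^2 + ct + d. Substituting each data point gives a linear system:
  -8a + 4b - 2c + d = 176/3
  d = 0
  64a + 16b + 4c + d = -952/3
  216a + 36b + 6c + d = -1056
Solving the system yields a = -5, b = 5/3, c = -6, d = 0.
So f(t) = -5t^3 + (5/3)t^2 - 6t.
Then f(2) = -136/3.

-136/3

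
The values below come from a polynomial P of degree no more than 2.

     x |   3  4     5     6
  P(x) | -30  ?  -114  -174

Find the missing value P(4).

The 3 known points determine the degree-2 polynomial uniquely.
Write P(x) = ax^2 + bx + c. Substituting each data point gives a linear system:
  9a + 3b + c = -30
  25a + 5b + c = -114
  36a + 6b + c = -174
Solving the system yields a = -6, b = 6, c = 6.
So P(x) = -6x^2 + 6x + 6.
Then P(4) = -66.

-66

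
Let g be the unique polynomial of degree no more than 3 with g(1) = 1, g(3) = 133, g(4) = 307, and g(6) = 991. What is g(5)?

585

Using the Lagrange interpolation formula with nodes 1, 3, 4, 6:
  L_0(s) = (s - 3)(s - 4)(s - 6) / -30
  L_1(s) = (s - 1)(s - 4)(s - 6) / 6
  L_2(s) = (s - 1)(s - 3)(s - 6) / -6
  L_3(s) = (s - 1)(s - 3)(s - 4) / 30
Then g(s) = 1·L_0(s) + 133·L_1(s) + 307·L_2(s) + 991·L_3(s).
Expanding and collecting terms gives g(s) = 4s³ + 4s² - 2s - 5.
Evaluating at s = 5: g(5) = 585.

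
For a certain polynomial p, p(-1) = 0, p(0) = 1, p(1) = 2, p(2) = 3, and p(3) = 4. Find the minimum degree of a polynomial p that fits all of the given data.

Forward differences of the values at x = -1, 0, 1, 2, 3:
  p  : 0  1  2  3  4
  Δ  : 1  1  1  1
  Δ^2: 0  0  0
  Δ^3: 0  0
  Δ^4: 0
The first differences are constant (1) and nonzero, while all higher differences vanish, so the minimal degree is 1.

1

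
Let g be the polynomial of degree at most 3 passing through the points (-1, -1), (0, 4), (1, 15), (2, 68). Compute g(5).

Write g(x) = ax^3 + bx^2 + cx + d. Substituting each data point gives a linear system:
  -a + b - c + d = -1
  d = 4
  a + b + c + d = 15
  8a + 4b + 2c + d = 68
Solving the system yields a = 6, b = 3, c = 2, d = 4.
So g(x) = 6x^3 + 3x^2 + 2x + 4.
Then g(5) = 839.

839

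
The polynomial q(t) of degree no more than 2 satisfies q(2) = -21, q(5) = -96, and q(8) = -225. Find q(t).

Write q(t) = at^2 + bt + c. Substituting each data point gives a linear system:
  4a + 2b + c = -21
  25a + 5b + c = -96
  64a + 8b + c = -225
Solving the system yields a = -3, b = -4, c = -1.
So q(t) = -3t² - 4t - 1.
Check: q(8) = -225. ✓

q(t) = -3t^2 - 4t - 1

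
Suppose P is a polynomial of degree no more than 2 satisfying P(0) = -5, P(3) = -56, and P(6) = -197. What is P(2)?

Forward differences of the values at s = 0, 3, 6:
  P  : -5  -56  -197
  Δ  : -51  -141
  Δ^2: -90
The second differences are constant, confirming degree 2.
Interpolating (Newton forward form) and evaluating at s = 2 gives P(2) = -29.

-29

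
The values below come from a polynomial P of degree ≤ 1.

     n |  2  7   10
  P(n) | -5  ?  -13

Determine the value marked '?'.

-10

The 2 known points determine the degree-1 polynomial uniquely.
Write P(n) = an + b. Substituting each data point gives a linear system:
  2a + b = -5
  10a + b = -13
Solving the system yields a = -1, b = -3.
So P(n) = -n - 3.
Then P(7) = -10.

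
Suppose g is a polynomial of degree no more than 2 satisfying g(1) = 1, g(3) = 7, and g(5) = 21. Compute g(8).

57

Using the Lagrange interpolation formula with nodes 1, 3, 5:
  L_0(u) = (u - 3)(u - 5) / 8
  L_1(u) = (u - 1)(u - 5) / -4
  L_2(u) = (u - 1)(u - 3) / 8
Then g(u) = 1·L_0(u) + 7·L_1(u) + 21·L_2(u).
Expanding and collecting terms gives g(u) = u^2 - u + 1.
Evaluating at u = 8: g(8) = 57.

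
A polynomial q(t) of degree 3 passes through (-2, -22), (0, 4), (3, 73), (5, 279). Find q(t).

q(t) = 2t^3 + 5t + 4

Write q(t) = at^3 + bt^2 + ct + d. Substituting each data point gives a linear system:
  -8a + 4b - 2c + d = -22
  d = 4
  27a + 9b + 3c + d = 73
  125a + 25b + 5c + d = 279
Solving the system yields a = 2, b = 0, c = 5, d = 4.
So q(t) = 2t^3 + 5t + 4.
Check: q(5) = 279. ✓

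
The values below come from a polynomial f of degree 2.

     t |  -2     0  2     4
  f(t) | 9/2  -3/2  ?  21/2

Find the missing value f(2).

The 3 known points determine the degree-2 polynomial uniquely.
Write f(t) = at^2 + bt + c. Substituting each data point gives a linear system:
  4a - 2b + c = 9/2
  c = -3/2
  16a + 4b + c = 21/2
Solving the system yields a = 1, b = -1, c = -3/2.
So f(t) = t² - t - 3/2.
Then f(2) = 1/2.

1/2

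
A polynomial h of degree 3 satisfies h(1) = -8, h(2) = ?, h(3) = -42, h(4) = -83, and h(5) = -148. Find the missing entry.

On equispaced nodes a degree-3 polynomial has vanishing fourth forward difference, so
  h(1) - 4·h(2) + 6·h(3) - 4·h(4) + h(5) = 0.
Substituting the known values and solving for h(2):
  -4·h(2) = 76
  h(2) = -19.

-19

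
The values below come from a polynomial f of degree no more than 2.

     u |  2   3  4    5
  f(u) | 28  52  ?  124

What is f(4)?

The 3 known points determine the degree-2 polynomial uniquely.
Write f(u) = au^2 + bu + c. Substituting each data point gives a linear system:
  4a + 2b + c = 28
  9a + 3b + c = 52
  25a + 5b + c = 124
Solving the system yields a = 4, b = 4, c = 4.
So f(u) = 4u² + 4u + 4.
Then f(4) = 84.

84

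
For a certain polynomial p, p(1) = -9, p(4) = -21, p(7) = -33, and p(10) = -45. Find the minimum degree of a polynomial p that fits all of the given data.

1

Forward differences of the values at u = 1, 4, 7, 10:
  p  : -9  -21  -33  -45
  Δ  : -12  -12  -12
  Δ^2: 0  0
  Δ^3: 0
The first differences are constant (-12) and nonzero, while all higher differences vanish, so the minimal degree is 1.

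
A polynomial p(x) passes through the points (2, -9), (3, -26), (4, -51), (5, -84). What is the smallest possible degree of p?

Forward differences of the values at x = 2, 3, 4, 5:
  p  : -9  -26  -51  -84
  Δ  : -17  -25  -33
  Δ^2: -8  -8
  Δ^3: 0
The second differences are constant (-8) and nonzero, while all higher differences vanish, so the minimal degree is 2.

2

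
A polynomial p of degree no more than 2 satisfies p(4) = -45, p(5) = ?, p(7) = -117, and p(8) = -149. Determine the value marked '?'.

-65

The 3 known points determine the degree-2 polynomial uniquely.
Write p(s) = as^2 + bs + c. Substituting each data point gives a linear system:
  16a + 4b + c = -45
  49a + 7b + c = -117
  64a + 8b + c = -149
Solving the system yields a = -2, b = -2, c = -5.
So p(s) = -2s² - 2s - 5.
Then p(5) = -65.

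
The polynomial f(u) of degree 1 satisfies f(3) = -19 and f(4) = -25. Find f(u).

f(u) = -6u - 1

Using the Lagrange interpolation formula with nodes 3, 4:
  L_0(u) = (u - 4) / -1
  L_1(u) = (u - 3) / 1
Then f(u) = -19·L_0(u) - 25·L_1(u).
Expanding and collecting terms gives f(u) = -6u - 1.
Check: f(4) = -25. ✓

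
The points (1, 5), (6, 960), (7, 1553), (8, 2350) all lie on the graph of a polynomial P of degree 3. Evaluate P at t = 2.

Write P(t) = at^3 + bt^2 + ct + d. Substituting each data point gives a linear system:
  a + b + c + d = 5
  216a + 36b + 6c + d = 960
  343a + 49b + 7c + d = 1553
  512a + 64b + 8c + d = 2350
Solving the system yields a = 5, b = -3, c = -3, d = 6.
So P(t) = 5t³ - 3t² - 3t + 6.
Then P(2) = 28.

28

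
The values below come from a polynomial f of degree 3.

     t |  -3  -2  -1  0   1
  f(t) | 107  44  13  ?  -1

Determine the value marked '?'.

The 4 known points determine the degree-3 polynomial uniquely.
Write f(t) = at^3 + bt^2 + ct + d. Substituting each data point gives a linear system:
  -27a + 9b - 3c + d = 107
  -8a + 4b - 2c + d = 44
  -a + b - c + d = 13
  a + b + c + d = -1
Solving the system yields a = -2, b = 4, c = -5, d = 2.
So f(t) = -2t^3 + 4t^2 - 5t + 2.
Then f(0) = 2.

2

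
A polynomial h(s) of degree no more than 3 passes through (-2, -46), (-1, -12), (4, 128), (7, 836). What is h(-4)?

-264

Using the Lagrange interpolation formula with nodes -2, -1, 4, 7:
  L_0(s) = (s + 1)(s - 4)(s - 7) / -54
  L_1(s) = (s + 2)(s - 4)(s - 7) / 40
  L_2(s) = (s + 2)(s + 1)(s - 7) / -90
  L_3(s) = (s + 2)(s + 1)(s - 4) / 216
Then h(s) = -46·L_0(s) - 12·L_1(s) + 128·L_2(s) + 836·L_3(s).
Expanding and collecting terms gives h(s) = 3s^3 - 4s^2 + s - 4.
Evaluating at s = -4: h(-4) = -264.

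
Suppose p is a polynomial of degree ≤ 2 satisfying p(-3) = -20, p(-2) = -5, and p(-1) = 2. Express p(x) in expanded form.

p(x) = -4x^2 - 5x + 1

Using the Lagrange interpolation formula with nodes -3, -2, -1:
  L_0(x) = (x + 2)(x + 1) / 2
  L_1(x) = (x + 3)(x + 1) / -1
  L_2(x) = (x + 3)(x + 2) / 2
Then p(x) = -20·L_0(x) - 5·L_1(x) + 2·L_2(x).
Expanding and collecting terms gives p(x) = -4x² - 5x + 1.
Check: p(-1) = 2. ✓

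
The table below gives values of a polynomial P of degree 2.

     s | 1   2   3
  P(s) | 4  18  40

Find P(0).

Write P(s) = as^2 + bs + c. Substituting each data point gives a linear system:
  a + b + c = 4
  4a + 2b + c = 18
  9a + 3b + c = 40
Solving the system yields a = 4, b = 2, c = -2.
So P(s) = 4s^2 + 2s - 2.
Then P(0) = -2.

-2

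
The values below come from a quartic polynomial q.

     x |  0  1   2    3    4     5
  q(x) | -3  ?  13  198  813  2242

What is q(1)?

-6

On equispaced nodes a degree-4 polynomial has vanishing fifth forward difference, so
  - q(0) + 5·q(1) - 10·q(2) + 10·q(3) - 5·q(4) + q(5) = 0.
Substituting the known values and solving for q(1):
  5·q(1) = -30
  q(1) = -6.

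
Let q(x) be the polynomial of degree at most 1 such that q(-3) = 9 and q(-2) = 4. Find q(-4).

14

Write q(x) = ax + b. Substituting each data point gives a linear system:
  -3a + b = 9
  -2a + b = 4
Solving the system yields a = -5, b = -6.
So q(x) = -5x - 6.
Then q(-4) = 14.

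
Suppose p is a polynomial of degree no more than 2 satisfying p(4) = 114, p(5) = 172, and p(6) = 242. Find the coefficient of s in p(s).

4

Write p(s) = as^2 + bs + c. Substituting each data point gives a linear system:
  16a + 4b + c = 114
  25a + 5b + c = 172
  36a + 6b + c = 242
Solving the system yields a = 6, b = 4, c = 2.
So p(s) = 6s^2 + 4s + 2.
The coefficient of s is 4.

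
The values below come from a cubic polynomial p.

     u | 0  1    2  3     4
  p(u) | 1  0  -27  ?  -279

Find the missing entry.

-110

On equispaced nodes a degree-3 polynomial has vanishing fourth forward difference, so
  p(0) - 4·p(1) + 6·p(2) - 4·p(3) + p(4) = 0.
Substituting the known values and solving for p(3):
  -4·p(3) = 440
  p(3) = -110.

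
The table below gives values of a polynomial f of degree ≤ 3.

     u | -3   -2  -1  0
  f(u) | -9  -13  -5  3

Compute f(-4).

19

Forward differences of the values at u = -3, -2, -1, 0:
  f  : -9  -13  -5  3
  Δ  : -4  8  8
  Δ^2: 12  0
  Δ^3: -12
The third differences are constant, confirming degree 3.
Interpolating (Newton forward form) and evaluating at u = -4 gives f(-4) = 19.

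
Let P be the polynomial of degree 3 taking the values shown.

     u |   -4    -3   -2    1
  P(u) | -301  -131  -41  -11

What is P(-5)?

-575

Using the Lagrange interpolation formula with nodes -4, -3, -2, 1:
  L_0(u) = (u + 3)(u + 2)(u - 1) / -10
  L_1(u) = (u + 4)(u + 2)(u - 1) / 4
  L_2(u) = (u + 4)(u + 3)(u - 1) / -6
  L_3(u) = (u + 4)(u + 3)(u + 2) / 60
Then P(u) = -301·L_0(u) - 131·L_1(u) - 41·L_2(u) - 11·L_3(u).
Expanding and collecting terms gives P(u) = 4u³ - 4u² - 6u - 5.
Evaluating at u = -5: P(-5) = -575.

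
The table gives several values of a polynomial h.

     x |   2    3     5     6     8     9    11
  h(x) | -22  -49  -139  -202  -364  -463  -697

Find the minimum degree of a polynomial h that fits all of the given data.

Divided differences on the nodes 2, 3, 5, 6, 8, 9, 11:
  order 0: -22  -49  -139  -202  -364  -463  -697
  order 1: -27  -45  -63  -81  -99  -117
  order 2: -6  -6  -6  -6  -6
  order 3: 0  0  0  0
  order 4: 0  0  0
  order 5: 0  0
  order 6: 0
The order-2 divided differences are all -6 (nonzero) and every higher order vanishes, so the data lies on a polynomial of degree exactly 2.

2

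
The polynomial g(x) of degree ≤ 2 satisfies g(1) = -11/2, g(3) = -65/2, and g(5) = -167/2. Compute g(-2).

Using the Lagrange interpolation formula with nodes 1, 3, 5:
  L_0(x) = (x - 3)(x - 5) / 8
  L_1(x) = (x - 1)(x - 5) / -4
  L_2(x) = (x - 1)(x - 3) / 8
Then g(x) = -11/2·L_0(x) - 65/2·L_1(x) - 167/2·L_2(x).
Expanding and collecting terms gives g(x) = -3x^2 - (3/2)x - 1.
Evaluating at x = -2: g(-2) = -10.

-10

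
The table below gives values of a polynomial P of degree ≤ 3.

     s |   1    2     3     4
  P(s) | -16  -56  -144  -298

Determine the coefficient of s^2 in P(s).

Write P(s) = as^3 + bs^2 + cs + d. Substituting each data point gives a linear system:
  a + b + c + d = -16
  8a + 4b + 2c + d = -56
  27a + 9b + 3c + d = -144
  64a + 16b + 4c + d = -298
Solving the system yields a = -3, b = -6, c = -1, d = -6.
So P(s) = -3s³ - 6s² - s - 6.
The coefficient of s^2 is -6.

-6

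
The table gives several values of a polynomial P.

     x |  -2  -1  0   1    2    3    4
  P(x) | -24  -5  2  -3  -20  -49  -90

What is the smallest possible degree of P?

2

Forward differences of the values at x = -2, -1, 0, 1, 2, 3, 4:
  P  : -24  -5  2  -3  -20  -49  -90
  Δ  : 19  7  -5  -17  -29  -41
  Δ^2: -12  -12  -12  -12  -12
  Δ^3: 0  0  0  0
  Δ^4: 0  0  0
  Δ^5: 0  0
  Δ^6: 0
The second differences are constant (-12) and nonzero, while all higher differences vanish, so the minimal degree is 2.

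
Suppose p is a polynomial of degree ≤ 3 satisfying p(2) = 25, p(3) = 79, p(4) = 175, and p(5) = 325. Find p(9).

Write p(x) = ax^3 + bx^2 + cx + d. Substituting each data point gives a linear system:
  8a + 4b + 2c + d = 25
  27a + 9b + 3c + d = 79
  64a + 16b + 4c + d = 175
  125a + 25b + 5c + d = 325
Solving the system yields a = 2, b = 3, c = 1, d = -5.
So p(x) = 2x³ + 3x² + x - 5.
Then p(9) = 1705.

1705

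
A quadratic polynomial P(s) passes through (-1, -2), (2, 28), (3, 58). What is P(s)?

Using the Lagrange interpolation formula with nodes -1, 2, 3:
  L_0(s) = (s - 2)(s - 3) / 12
  L_1(s) = (s + 1)(s - 3) / -3
  L_2(s) = (s + 1)(s - 2) / 4
Then P(s) = -2·L_0(s) + 28·L_1(s) + 58·L_2(s).
Expanding and collecting terms gives P(s) = 5s² + 5s - 2.
Check: P(-1) = -2. ✓

P(s) = 5s^2 + 5s - 2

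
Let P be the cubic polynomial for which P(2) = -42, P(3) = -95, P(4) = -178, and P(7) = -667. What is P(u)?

P(u) = -u^3 - 6u^2 - 4u - 2

Write P(u) = au^3 + bu^2 + cu + d. Substituting each data point gives a linear system:
  8a + 4b + 2c + d = -42
  27a + 9b + 3c + d = -95
  64a + 16b + 4c + d = -178
  343a + 49b + 7c + d = -667
Solving the system yields a = -1, b = -6, c = -4, d = -2.
So P(u) = -u^3 - 6u^2 - 4u - 2.
Check: P(7) = -667. ✓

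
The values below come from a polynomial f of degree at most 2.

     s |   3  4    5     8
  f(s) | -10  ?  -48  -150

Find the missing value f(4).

-26

The 3 known points determine the degree-2 polynomial uniquely.
Write f(s) = as^2 + bs + c. Substituting each data point gives a linear system:
  9a + 3b + c = -10
  25a + 5b + c = -48
  64a + 8b + c = -150
Solving the system yields a = -3, b = 5, c = 2.
So f(s) = -3s² + 5s + 2.
Then f(4) = -26.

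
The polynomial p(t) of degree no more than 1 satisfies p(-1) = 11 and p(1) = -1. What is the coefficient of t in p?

Write p(t) = at + b. Substituting each data point gives a linear system:
  -a + b = 11
  a + b = -1
Solving the system yields a = -6, b = 5.
So p(t) = -6t + 5.
The leading coefficient is -6.

-6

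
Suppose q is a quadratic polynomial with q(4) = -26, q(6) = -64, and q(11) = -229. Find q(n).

q(n) = -2n^2 + n + 2

Using the Lagrange interpolation formula with nodes 4, 6, 11:
  L_0(n) = (n - 6)(n - 11) / 14
  L_1(n) = (n - 4)(n - 11) / -10
  L_2(n) = (n - 4)(n - 6) / 35
Then q(n) = -26·L_0(n) - 64·L_1(n) - 229·L_2(n).
Expanding and collecting terms gives q(n) = -2n^2 + n + 2.
Check: q(6) = -64. ✓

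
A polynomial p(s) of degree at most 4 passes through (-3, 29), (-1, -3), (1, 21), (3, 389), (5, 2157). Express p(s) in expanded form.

Using the Lagrange interpolation formula with nodes -3, -1, 1, 3, 5:
  L_0(s) = (s + 1)(s - 1)(s - 3)(s - 5) / 384
  L_1(s) = (s + 3)(s - 1)(s - 3)(s - 5) / -96
  L_2(s) = (s + 3)(s + 1)(s - 3)(s - 5) / 64
  L_3(s) = (s + 3)(s + 1)(s - 1)(s - 5) / -96
  L_4(s) = (s + 3)(s + 1)(s - 1)(s - 3) / 384
Then p(s) = 29·L_0(s) - 3·L_1(s) + 21·L_2(s) + 389·L_3(s) + 2157·L_4(s).
Expanding and collecting terms gives p(s) = 2s^4 + 6s^3 + 5s^2 + 6s + 2.
Check: p(5) = 2157. ✓

p(s) = 2s^4 + 6s^3 + 5s^2 + 6s + 2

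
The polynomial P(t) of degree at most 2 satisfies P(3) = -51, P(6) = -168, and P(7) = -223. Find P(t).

Write P(t) = at^2 + bt + c. Substituting each data point gives a linear system:
  9a + 3b + c = -51
  36a + 6b + c = -168
  49a + 7b + c = -223
Solving the system yields a = -4, b = -3, c = -6.
So P(t) = -4t² - 3t - 6.
Check: P(7) = -223. ✓

P(t) = -4t^2 - 3t - 6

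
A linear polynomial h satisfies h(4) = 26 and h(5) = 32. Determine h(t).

Using the Lagrange interpolation formula with nodes 4, 5:
  L_0(t) = (t - 5) / -1
  L_1(t) = (t - 4) / 1
Then h(t) = 26·L_0(t) + 32·L_1(t).
Expanding and collecting terms gives h(t) = 6t + 2.
Check: h(5) = 32. ✓

h(t) = 6t + 2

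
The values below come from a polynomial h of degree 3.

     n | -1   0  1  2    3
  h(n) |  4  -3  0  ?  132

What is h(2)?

On equispaced nodes a degree-3 polynomial has vanishing fourth forward difference, so
  h(-1) - 4·h(0) + 6·h(1) - 4·h(2) + h(3) = 0.
Substituting the known values and solving for h(2):
  -4·h(2) = -148
  h(2) = 37.

37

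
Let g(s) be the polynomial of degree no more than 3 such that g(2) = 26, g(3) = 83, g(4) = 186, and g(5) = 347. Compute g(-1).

11

Forward differences of the values at s = 2, 3, 4, 5:
  g  : 26  83  186  347
  Δ  : 57  103  161
  Δ^2: 46  58
  Δ^3: 12
The third differences are constant, confirming degree 3.
Interpolating (Newton forward form) and evaluating at s = -1 gives g(-1) = 11.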